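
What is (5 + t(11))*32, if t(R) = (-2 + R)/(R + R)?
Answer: 1904/11 ≈ 173.09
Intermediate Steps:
t(R) = (-2 + R)/(2*R) (t(R) = (-2 + R)/((2*R)) = (-2 + R)*(1/(2*R)) = (-2 + R)/(2*R))
(5 + t(11))*32 = (5 + (½)*(-2 + 11)/11)*32 = (5 + (½)*(1/11)*9)*32 = (5 + 9/22)*32 = (119/22)*32 = 1904/11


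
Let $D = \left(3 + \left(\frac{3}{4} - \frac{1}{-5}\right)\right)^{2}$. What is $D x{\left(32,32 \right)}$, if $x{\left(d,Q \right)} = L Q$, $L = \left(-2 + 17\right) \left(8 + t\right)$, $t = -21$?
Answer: $- \frac{486798}{5} \approx -97360.0$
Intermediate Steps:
$L = -195$ ($L = \left(-2 + 17\right) \left(8 - 21\right) = 15 \left(-13\right) = -195$)
$D = \frac{6241}{400}$ ($D = \left(3 + \left(3 \cdot \frac{1}{4} - - \frac{1}{5}\right)\right)^{2} = \left(3 + \left(\frac{3}{4} + \frac{1}{5}\right)\right)^{2} = \left(3 + \frac{19}{20}\right)^{2} = \left(\frac{79}{20}\right)^{2} = \frac{6241}{400} \approx 15.602$)
$x{\left(d,Q \right)} = - 195 Q$
$D x{\left(32,32 \right)} = \frac{6241 \left(\left(-195\right) 32\right)}{400} = \frac{6241}{400} \left(-6240\right) = - \frac{486798}{5}$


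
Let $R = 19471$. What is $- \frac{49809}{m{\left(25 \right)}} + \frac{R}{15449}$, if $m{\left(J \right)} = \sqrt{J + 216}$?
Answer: $\frac{19471}{15449} - \frac{49809 \sqrt{241}}{241} \approx -3207.2$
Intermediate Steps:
$m{\left(J \right)} = \sqrt{216 + J}$
$- \frac{49809}{m{\left(25 \right)}} + \frac{R}{15449} = - \frac{49809}{\sqrt{216 + 25}} + \frac{19471}{15449} = - \frac{49809}{\sqrt{241}} + 19471 \cdot \frac{1}{15449} = - 49809 \frac{\sqrt{241}}{241} + \frac{19471}{15449} = - \frac{49809 \sqrt{241}}{241} + \frac{19471}{15449} = \frac{19471}{15449} - \frac{49809 \sqrt{241}}{241}$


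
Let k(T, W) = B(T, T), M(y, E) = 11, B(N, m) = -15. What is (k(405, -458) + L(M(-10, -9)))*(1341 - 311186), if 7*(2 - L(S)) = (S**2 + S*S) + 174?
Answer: 157091415/7 ≈ 2.2442e+7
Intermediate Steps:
k(T, W) = -15
L(S) = -160/7 - 2*S**2/7 (L(S) = 2 - ((S**2 + S*S) + 174)/7 = 2 - ((S**2 + S**2) + 174)/7 = 2 - (2*S**2 + 174)/7 = 2 - (174 + 2*S**2)/7 = 2 + (-174/7 - 2*S**2/7) = -160/7 - 2*S**2/7)
(k(405, -458) + L(M(-10, -9)))*(1341 - 311186) = (-15 + (-160/7 - 2/7*11**2))*(1341 - 311186) = (-15 + (-160/7 - 2/7*121))*(-309845) = (-15 + (-160/7 - 242/7))*(-309845) = (-15 - 402/7)*(-309845) = -507/7*(-309845) = 157091415/7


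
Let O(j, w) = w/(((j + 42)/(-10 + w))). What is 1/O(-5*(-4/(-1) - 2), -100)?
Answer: 4/1375 ≈ 0.0029091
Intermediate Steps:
O(j, w) = w*(-10 + w)/(42 + j) (O(j, w) = w/(((42 + j)/(-10 + w))) = w*((-10 + w)/(42 + j)) = w*(-10 + w)/(42 + j))
1/O(-5*(-4/(-1) - 2), -100) = 1/(-100*(-10 - 100)/(42 - 5*(-4/(-1) - 2))) = 1/(-100*(-110)/(42 - 5*(-4*(-1) - 2))) = 1/(-100*(-110)/(42 - 5*(4 - 2))) = 1/(-100*(-110)/(42 - 5*2)) = 1/(-100*(-110)/(42 - 10)) = 1/(-100*(-110)/32) = 1/(-100*1/32*(-110)) = 1/(1375/4) = 4/1375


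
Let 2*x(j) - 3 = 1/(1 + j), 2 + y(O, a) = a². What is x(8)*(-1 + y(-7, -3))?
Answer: 28/3 ≈ 9.3333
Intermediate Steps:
y(O, a) = -2 + a²
x(j) = 3/2 + 1/(2*(1 + j))
x(8)*(-1 + y(-7, -3)) = ((4 + 3*8)/(2*(1 + 8)))*(-1 + (-2 + (-3)²)) = ((½)*(4 + 24)/9)*(-1 + (-2 + 9)) = ((½)*(⅑)*28)*(-1 + 7) = (14/9)*6 = 28/3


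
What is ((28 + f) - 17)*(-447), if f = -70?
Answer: 26373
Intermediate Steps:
((28 + f) - 17)*(-447) = ((28 - 70) - 17)*(-447) = (-42 - 17)*(-447) = -59*(-447) = 26373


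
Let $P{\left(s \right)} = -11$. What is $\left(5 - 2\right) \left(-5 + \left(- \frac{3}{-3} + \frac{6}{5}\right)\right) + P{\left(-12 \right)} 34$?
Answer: $- \frac{1912}{5} \approx -382.4$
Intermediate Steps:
$\left(5 - 2\right) \left(-5 + \left(- \frac{3}{-3} + \frac{6}{5}\right)\right) + P{\left(-12 \right)} 34 = \left(5 - 2\right) \left(-5 + \left(- \frac{3}{-3} + \frac{6}{5}\right)\right) - 374 = \left(5 - 2\right) \left(-5 + \left(\left(-3\right) \left(- \frac{1}{3}\right) + 6 \cdot \frac{1}{5}\right)\right) - 374 = 3 \left(-5 + \left(1 + \frac{6}{5}\right)\right) - 374 = 3 \left(-5 + \frac{11}{5}\right) - 374 = 3 \left(- \frac{14}{5}\right) - 374 = - \frac{42}{5} - 374 = - \frac{1912}{5}$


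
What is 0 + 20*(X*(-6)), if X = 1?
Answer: -120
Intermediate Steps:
0 + 20*(X*(-6)) = 0 + 20*(1*(-6)) = 0 + 20*(-6) = 0 - 120 = -120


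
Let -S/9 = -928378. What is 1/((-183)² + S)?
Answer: 1/8388891 ≈ 1.1921e-7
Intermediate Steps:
S = 8355402 (S = -9*(-928378) = 8355402)
1/((-183)² + S) = 1/((-183)² + 8355402) = 1/(33489 + 8355402) = 1/8388891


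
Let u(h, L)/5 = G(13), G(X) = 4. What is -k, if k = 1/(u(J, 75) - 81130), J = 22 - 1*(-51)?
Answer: 1/81110 ≈ 1.2329e-5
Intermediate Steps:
J = 73 (J = 22 + 51 = 73)
u(h, L) = 20 (u(h, L) = 5*4 = 20)
k = -1/81110 (k = 1/(20 - 81130) = 1/(-81110) = -1/81110 ≈ -1.2329e-5)
-k = -1*(-1/81110) = 1/81110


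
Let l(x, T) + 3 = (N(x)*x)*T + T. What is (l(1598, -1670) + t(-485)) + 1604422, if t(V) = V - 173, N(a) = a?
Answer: -4262916589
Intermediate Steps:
l(x, T) = -3 + T + T*x² (l(x, T) = -3 + ((x*x)*T + T) = -3 + (x²*T + T) = -3 + (T*x² + T) = -3 + (T + T*x²) = -3 + T + T*x²)
t(V) = -173 + V
(l(1598, -1670) + t(-485)) + 1604422 = ((-3 - 1670 - 1670*1598²) + (-173 - 485)) + 1604422 = ((-3 - 1670 - 1670*2553604) - 658) + 1604422 = ((-3 - 1670 - 4264518680) - 658) + 1604422 = (-4264520353 - 658) + 1604422 = -4264521011 + 1604422 = -4262916589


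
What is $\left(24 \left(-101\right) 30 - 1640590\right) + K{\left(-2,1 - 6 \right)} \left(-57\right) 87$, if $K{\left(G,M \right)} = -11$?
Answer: $-1658761$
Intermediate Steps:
$\left(24 \left(-101\right) 30 - 1640590\right) + K{\left(-2,1 - 6 \right)} \left(-57\right) 87 = \left(24 \left(-101\right) 30 - 1640590\right) + \left(-11\right) \left(-57\right) 87 = \left(\left(-2424\right) 30 - 1640590\right) + 627 \cdot 87 = \left(-72720 - 1640590\right) + 54549 = -1713310 + 54549 = -1658761$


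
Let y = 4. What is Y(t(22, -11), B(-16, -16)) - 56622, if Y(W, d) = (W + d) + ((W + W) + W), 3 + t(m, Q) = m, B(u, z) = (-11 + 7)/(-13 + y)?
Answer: -508910/9 ≈ -56546.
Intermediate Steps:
B(u, z) = 4/9 (B(u, z) = (-11 + 7)/(-13 + 4) = -4/(-9) = -4*(-⅑) = 4/9)
t(m, Q) = -3 + m
Y(W, d) = d + 4*W (Y(W, d) = (W + d) + (2*W + W) = (W + d) + 3*W = d + 4*W)
Y(t(22, -11), B(-16, -16)) - 56622 = (4/9 + 4*(-3 + 22)) - 56622 = (4/9 + 4*19) - 56622 = (4/9 + 76) - 56622 = 688/9 - 56622 = -508910/9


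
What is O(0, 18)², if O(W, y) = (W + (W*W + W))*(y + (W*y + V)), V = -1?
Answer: 0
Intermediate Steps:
O(W, y) = (W² + 2*W)*(-1 + y + W*y) (O(W, y) = (W + (W*W + W))*(y + (W*y - 1)) = (W + (W² + W))*(y + (-1 + W*y)) = (W + (W + W²))*(-1 + y + W*y) = (W² + 2*W)*(-1 + y + W*y))
O(0, 18)² = (0*(-2 - 1*0 + 2*18 + 18*0² + 3*0*18))² = (0*(-2 + 0 + 36 + 18*0 + 0))² = (0*(-2 + 0 + 36 + 0 + 0))² = (0*34)² = 0² = 0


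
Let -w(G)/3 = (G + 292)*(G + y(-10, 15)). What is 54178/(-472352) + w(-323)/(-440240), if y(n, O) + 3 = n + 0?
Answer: -284102107/6498382640 ≈ -0.043719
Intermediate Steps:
y(n, O) = -3 + n (y(n, O) = -3 + (n + 0) = -3 + n)
w(G) = -3*(-13 + G)*(292 + G) (w(G) = -3*(G + 292)*(G + (-3 - 10)) = -3*(292 + G)*(G - 13) = -3*(292 + G)*(-13 + G) = -3*(-13 + G)*(292 + G))
54178/(-472352) + w(-323)/(-440240) = 54178/(-472352) + (11388 - 837*(-323) - 3*(-323)²)/(-440240) = 54178*(-1/472352) + (11388 + 270351 - 3*104329)*(-1/440240) = -27089/236176 + (11388 + 270351 - 312987)*(-1/440240) = -27089/236176 - 31248*(-1/440240) = -27089/236176 + 1953/27515 = -284102107/6498382640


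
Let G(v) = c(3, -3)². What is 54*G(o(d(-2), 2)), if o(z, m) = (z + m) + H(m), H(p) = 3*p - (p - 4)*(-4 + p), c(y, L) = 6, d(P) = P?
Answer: 1944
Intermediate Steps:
H(p) = -(-4 + p)² + 3*p (H(p) = 3*p - (-4 + p)*(-4 + p) = 3*p - (-4 + p)² = -(-4 + p)² + 3*p)
o(z, m) = z - (-4 + m)² + 4*m (o(z, m) = (z + m) + (-(-4 + m)² + 3*m) = (m + z) + (-(-4 + m)² + 3*m) = z - (-4 + m)² + 4*m)
G(v) = 36 (G(v) = 6² = 36)
54*G(o(d(-2), 2)) = 54*36 = 1944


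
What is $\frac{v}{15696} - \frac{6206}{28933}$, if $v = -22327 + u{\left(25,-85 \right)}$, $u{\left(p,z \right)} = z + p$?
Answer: $- \frac{745132447}{454132368} \approx -1.6408$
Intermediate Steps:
$u{\left(p,z \right)} = p + z$
$v = -22387$ ($v = -22327 + \left(25 - 85\right) = -22327 - 60 = -22387$)
$\frac{v}{15696} - \frac{6206}{28933} = - \frac{22387}{15696} - \frac{6206}{28933} = - \frac{745132447}{454132368}$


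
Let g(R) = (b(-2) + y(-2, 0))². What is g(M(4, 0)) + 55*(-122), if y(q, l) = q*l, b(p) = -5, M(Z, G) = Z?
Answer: -6685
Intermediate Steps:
y(q, l) = l*q
g(R) = 25 (g(R) = (-5 + 0*(-2))² = (-5 + 0)² = (-5)² = 25)
g(M(4, 0)) + 55*(-122) = 25 + 55*(-122) = 25 - 6710 = -6685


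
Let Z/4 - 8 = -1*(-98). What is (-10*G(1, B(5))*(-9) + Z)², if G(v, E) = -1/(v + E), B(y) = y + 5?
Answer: 20921476/121 ≈ 1.7290e+5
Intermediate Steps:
Z = 424 (Z = 32 + 4*(-1*(-98)) = 32 + 4*98 = 32 + 392 = 424)
B(y) = 5 + y
G(v, E) = -1/(E + v)
(-10*G(1, B(5))*(-9) + Z)² = (-(-10)/((5 + 5) + 1)*(-9) + 424)² = (-(-10)/(10 + 1)*(-9) + 424)² = (-(-10)/11*(-9) + 424)² = (-10*(-1/11)*(-9) + 424)² = ((10/11)*(-9) + 424)² = (-90/11 + 424)² = (4574/11)² = 20921476/121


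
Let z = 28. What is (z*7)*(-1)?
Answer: -196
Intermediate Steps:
(z*7)*(-1) = (28*7)*(-1) = 196*(-1) = -196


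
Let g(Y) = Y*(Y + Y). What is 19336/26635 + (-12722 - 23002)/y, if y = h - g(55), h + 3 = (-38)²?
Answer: 1040628364/122760715 ≈ 8.4769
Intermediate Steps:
h = 1441 (h = -3 + (-38)² = -3 + 1444 = 1441)
g(Y) = 2*Y² (g(Y) = Y*(2*Y) = 2*Y²)
y = -4609 (y = 1441 - 2*55² = 1441 - 2*3025 = 1441 - 1*6050 = 1441 - 6050 = -4609)
19336/26635 + (-12722 - 23002)/y = 19336/26635 + (-12722 - 23002)/(-4609) = 19336*(1/26635) - 35724*(-1/4609) = 19336/26635 + 35724/4609 = 1040628364/122760715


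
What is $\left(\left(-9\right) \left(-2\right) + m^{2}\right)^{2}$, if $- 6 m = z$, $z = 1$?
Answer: $\frac{421201}{1296} \approx 325.0$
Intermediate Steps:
$m = - \frac{1}{6}$ ($m = \left(- \frac{1}{6}\right) 1 = - \frac{1}{6} \approx -0.16667$)
$\left(\left(-9\right) \left(-2\right) + m^{2}\right)^{2} = \left(\left(-9\right) \left(-2\right) + \left(- \frac{1}{6}\right)^{2}\right)^{2} = \left(18 + \frac{1}{36}\right)^{2} = \left(\frac{649}{36}\right)^{2} = \frac{421201}{1296}$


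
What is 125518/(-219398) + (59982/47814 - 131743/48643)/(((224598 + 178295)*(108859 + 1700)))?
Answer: -27785576383036051261585/48567535229509303313789 ≈ -0.57210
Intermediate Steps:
125518/(-219398) + (59982/47814 - 131743/48643)/(((224598 + 178295)*(108859 + 1700))) = 125518*(-1/219398) + (59982*(1/47814) - 131743*1/48643)/((402893*110559)) = -62759/109699 + (769/613 - 131743/48643)/44543447187 = -62759/109699 - 43351992/29818159*1/44543447187 = -62759/109699 - 14450664/442734530210022911 = -27785576383036051261585/48567535229509303313789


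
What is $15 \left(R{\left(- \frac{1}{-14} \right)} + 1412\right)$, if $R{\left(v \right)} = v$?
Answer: $\frac{296535}{14} \approx 21181.0$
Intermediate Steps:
$15 \left(R{\left(- \frac{1}{-14} \right)} + 1412\right) = 15 \left(- \frac{1}{-14} + 1412\right) = 15 \left(\left(-1\right) \left(- \frac{1}{14}\right) + 1412\right) = 15 \left(\frac{1}{14} + 1412\right) = 15 \cdot \frac{19769}{14} = \frac{296535}{14}$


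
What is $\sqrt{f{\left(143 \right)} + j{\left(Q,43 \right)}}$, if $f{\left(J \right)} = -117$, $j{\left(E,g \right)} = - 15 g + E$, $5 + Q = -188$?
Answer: $i \sqrt{955} \approx 30.903 i$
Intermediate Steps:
$Q = -193$ ($Q = -5 - 188 = -193$)
$j{\left(E,g \right)} = E - 15 g$
$\sqrt{f{\left(143 \right)} + j{\left(Q,43 \right)}} = \sqrt{-117 - 838} = \sqrt{-955} = i \sqrt{955}$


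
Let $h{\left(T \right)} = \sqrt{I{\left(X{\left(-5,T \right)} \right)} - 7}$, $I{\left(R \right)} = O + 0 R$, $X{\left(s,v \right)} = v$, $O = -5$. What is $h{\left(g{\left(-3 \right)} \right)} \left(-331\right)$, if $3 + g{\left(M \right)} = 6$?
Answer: $- 662 i \sqrt{3} \approx - 1146.6 i$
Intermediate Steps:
$g{\left(M \right)} = 3$ ($g{\left(M \right)} = -3 + 6 = 3$)
$I{\left(R \right)} = -5$ ($I{\left(R \right)} = -5 + 0 R = -5 + 0 = -5$)
$h{\left(T \right)} = 2 i \sqrt{3}$ ($h{\left(T \right)} = \sqrt{-5 - 7} = \sqrt{-12} = 2 i \sqrt{3}$)
$h{\left(g{\left(-3 \right)} \right)} \left(-331\right) = 2 i \sqrt{3} \left(-331\right) = - 662 i \sqrt{3}$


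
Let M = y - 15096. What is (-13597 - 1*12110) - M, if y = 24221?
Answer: -34832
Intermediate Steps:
M = 9125 (M = 24221 - 15096 = 9125)
(-13597 - 1*12110) - M = (-13597 - 1*12110) - 1*9125 = (-13597 - 12110) - 9125 = -25707 - 9125 = -34832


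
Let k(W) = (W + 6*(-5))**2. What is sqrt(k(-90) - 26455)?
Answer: I*sqrt(12055) ≈ 109.8*I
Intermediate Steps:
k(W) = (-30 + W)**2 (k(W) = (W - 30)**2 = (-30 + W)**2)
sqrt(k(-90) - 26455) = sqrt((-30 - 90)**2 - 26455) = sqrt((-120)**2 - 26455) = sqrt(14400 - 26455) = sqrt(-12055) = I*sqrt(12055)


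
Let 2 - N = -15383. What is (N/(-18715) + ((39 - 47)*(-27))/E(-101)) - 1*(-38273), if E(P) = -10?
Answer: 715859566/18715 ≈ 38251.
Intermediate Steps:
N = 15385 (N = 2 - 1*(-15383) = 2 + 15383 = 15385)
(N/(-18715) + ((39 - 47)*(-27))/E(-101)) - 1*(-38273) = (15385/(-18715) + ((39 - 47)*(-27))/(-10)) - 1*(-38273) = (15385*(-1/18715) - 8*(-27)*(-⅒)) + 38273 = (-3077/3743 + 216*(-⅒)) + 38273 = (-3077/3743 - 108/5) + 38273 = -419629/18715 + 38273 = 715859566/18715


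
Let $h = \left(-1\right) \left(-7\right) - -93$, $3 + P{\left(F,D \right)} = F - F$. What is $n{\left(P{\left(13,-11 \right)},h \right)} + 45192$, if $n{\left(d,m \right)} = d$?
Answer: $45189$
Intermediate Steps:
$P{\left(F,D \right)} = -3$ ($P{\left(F,D \right)} = -3 + \left(F - F\right) = -3 + 0 = -3$)
$h = 100$ ($h = 7 + 93 = 100$)
$n{\left(P{\left(13,-11 \right)},h \right)} + 45192 = -3 + 45192 = 45189$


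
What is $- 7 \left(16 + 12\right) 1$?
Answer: $-196$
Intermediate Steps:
$- 7 \left(16 + 12\right) 1 = - 7 \cdot 28 \cdot 1 = \left(-7\right) 28 = -196$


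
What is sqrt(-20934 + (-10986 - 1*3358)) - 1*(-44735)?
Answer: 44735 + I*sqrt(35278) ≈ 44735.0 + 187.82*I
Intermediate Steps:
sqrt(-20934 + (-10986 - 1*3358)) - 1*(-44735) = sqrt(-20934 + (-10986 - 3358)) + 44735 = sqrt(-20934 - 14344) + 44735 = sqrt(-35278) + 44735 = I*sqrt(35278) + 44735 = 44735 + I*sqrt(35278)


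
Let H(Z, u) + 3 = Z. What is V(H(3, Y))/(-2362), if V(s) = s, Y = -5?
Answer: 0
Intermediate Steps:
H(Z, u) = -3 + Z
V(H(3, Y))/(-2362) = (-3 + 3)/(-2362) = 0*(-1/2362) = 0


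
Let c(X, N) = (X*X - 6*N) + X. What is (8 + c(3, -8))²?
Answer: 4624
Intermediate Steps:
c(X, N) = X + X² - 6*N (c(X, N) = (X² - 6*N) + X = X + X² - 6*N)
(8 + c(3, -8))² = (8 + (3 + 3² - 6*(-8)))² = (8 + (3 + 9 + 48))² = (8 + 60)² = 68² = 4624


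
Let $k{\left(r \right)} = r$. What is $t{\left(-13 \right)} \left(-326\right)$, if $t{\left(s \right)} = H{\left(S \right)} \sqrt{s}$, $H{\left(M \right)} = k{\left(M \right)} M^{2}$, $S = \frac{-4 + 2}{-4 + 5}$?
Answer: $2608 i \sqrt{13} \approx 9403.3 i$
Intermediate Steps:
$S = -2$ ($S = - \frac{2}{1} = \left(-2\right) 1 = -2$)
$H{\left(M \right)} = M^{3}$ ($H{\left(M \right)} = M M^{2} = M^{3}$)
$t{\left(s \right)} = - 8 \sqrt{s}$ ($t{\left(s \right)} = \left(-2\right)^{3} \sqrt{s} = - 8 \sqrt{s}$)
$t{\left(-13 \right)} \left(-326\right) = - 8 \sqrt{-13} \left(-326\right) = - 8 i \sqrt{13} \left(-326\right) = 2608 i \sqrt{13}$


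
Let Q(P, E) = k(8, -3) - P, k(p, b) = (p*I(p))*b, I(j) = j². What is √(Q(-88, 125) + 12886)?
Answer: √11438 ≈ 106.95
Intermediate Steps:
k(p, b) = b*p³ (k(p, b) = (p*p²)*b = p³*b = b*p³)
Q(P, E) = -1536 - P (Q(P, E) = -3*8³ - P = -3*512 - P = -1536 - P)
√(Q(-88, 125) + 12886) = √((-1536 - 1*(-88)) + 12886) = √((-1536 + 88) + 12886) = √(-1448 + 12886) = √11438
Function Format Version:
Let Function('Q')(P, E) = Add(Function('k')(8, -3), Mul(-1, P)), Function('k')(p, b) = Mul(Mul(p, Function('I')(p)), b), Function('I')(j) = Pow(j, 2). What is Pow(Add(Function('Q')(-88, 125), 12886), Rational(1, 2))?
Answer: Pow(11438, Rational(1, 2)) ≈ 106.95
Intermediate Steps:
Function('k')(p, b) = Mul(b, Pow(p, 3)) (Function('k')(p, b) = Mul(Mul(p, Pow(p, 2)), b) = Mul(Pow(p, 3), b) = Mul(b, Pow(p, 3)))
Function('Q')(P, E) = Add(-1536, Mul(-1, P)) (Function('Q')(P, E) = Add(Mul(-3, Pow(8, 3)), Mul(-1, P)) = Add(Mul(-3, 512), Mul(-1, P)) = Add(-1536, Mul(-1, P)))
Pow(Add(Function('Q')(-88, 125), 12886), Rational(1, 2)) = Pow(Add(Add(-1536, Mul(-1, -88)), 12886), Rational(1, 2)) = Pow(Add(Add(-1536, 88), 12886), Rational(1, 2)) = Pow(Add(-1448, 12886), Rational(1, 2)) = Pow(11438, Rational(1, 2))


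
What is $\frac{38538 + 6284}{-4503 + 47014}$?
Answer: $\frac{44822}{42511} \approx 1.0544$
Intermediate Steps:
$\frac{38538 + 6284}{-4503 + 47014} = \frac{44822}{42511}$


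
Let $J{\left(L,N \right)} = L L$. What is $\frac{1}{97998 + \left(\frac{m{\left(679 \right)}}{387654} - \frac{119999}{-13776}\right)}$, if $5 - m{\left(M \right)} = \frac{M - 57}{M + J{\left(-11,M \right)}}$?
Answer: $\frac{44502679200}{4361561207495893} \approx 1.0203 \cdot 10^{-5}$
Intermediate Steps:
$J{\left(L,N \right)} = L^{2}$
$m{\left(M \right)} = 5 - \frac{-57 + M}{121 + M}$ ($m{\left(M \right)} = 5 - \frac{M - 57}{M + \left(-11\right)^{2}} = 5 - \frac{-57 + M}{M + 121} = 5 - \frac{-57 + M}{121 + M}$)
$\frac{1}{97998 + \left(\frac{m{\left(679 \right)}}{387654} - \frac{119999}{-13776}\right)} = \frac{1}{97998 + \left(\frac{2 \frac{1}{121 + 679} \left(331 + 2 \cdot 679\right)}{387654} - \frac{119999}{-13776}\right)} = \frac{1}{97998 + \left(\frac{2 \left(331 + 1358\right)}{800} \cdot \frac{1}{387654} - - \frac{119999}{13776}\right)} = \frac{1}{97998 + \left(2 \cdot \frac{1}{800} \cdot 1689 \cdot \frac{1}{387654} + \frac{119999}{13776}\right)} = \frac{1}{97998 + \left(\frac{1689}{400} \cdot \frac{1}{387654} + \frac{119999}{13776}\right)} = \frac{1}{97998 + \left(\frac{563}{51687200} + \frac{119999}{13776}\right)} = \frac{1}{97998 + \frac{387651254293}{44502679200}} = \frac{1}{\frac{4361561207495893}{44502679200}} = \frac{44502679200}{4361561207495893}$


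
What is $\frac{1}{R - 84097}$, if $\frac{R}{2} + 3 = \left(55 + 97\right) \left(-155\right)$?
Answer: $- \frac{1}{131223} \approx -7.6206 \cdot 10^{-6}$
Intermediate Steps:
$R = -47126$ ($R = -6 + 2 \left(55 + 97\right) \left(-155\right) = -6 + 2 \cdot 152 \left(-155\right) = -6 + 2 \left(-23560\right) = -6 - 47120 = -47126$)
$\frac{1}{R - 84097} = \frac{1}{-47126 - 84097} = \frac{1}{-131223} = - \frac{1}{131223}$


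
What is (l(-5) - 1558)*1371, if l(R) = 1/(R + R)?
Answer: -21361551/10 ≈ -2.1362e+6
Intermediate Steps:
l(R) = 1/(2*R)
(l(-5) - 1558)*1371 = ((½)/(-5) - 1558)*1371 = ((½)*(-⅕) - 1558)*1371 = (-⅒ - 1558)*1371 = -15581/10*1371 = -21361551/10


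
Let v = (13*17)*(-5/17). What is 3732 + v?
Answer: 3667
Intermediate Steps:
v = -65 (v = 221*(-5*1/17) = 221*(-5/17) = -65)
3732 + v = 3732 - 65 = 3667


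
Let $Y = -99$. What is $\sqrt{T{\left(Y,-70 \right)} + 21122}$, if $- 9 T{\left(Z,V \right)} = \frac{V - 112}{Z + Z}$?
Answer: $\frac{\sqrt{207015721}}{99} \approx 145.33$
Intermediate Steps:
$T{\left(Z,V \right)} = - \frac{-112 + V}{18 Z}$ ($T{\left(Z,V \right)} = - \frac{\left(V - 112\right) \frac{1}{Z + Z}}{9} = - \frac{\left(-112 + V\right) \frac{1}{2 Z}}{9} = - \frac{\frac{1}{2} \frac{1}{Z} \left(-112 + V\right)}{9} = - \frac{-112 + V}{18 Z}$)
$\sqrt{T{\left(Y,-70 \right)} + 21122} = \sqrt{\frac{112 - -70}{18 \left(-99\right)} + 21122} = \sqrt{\frac{1}{18} \left(- \frac{1}{99}\right) \left(112 + 70\right) + 21122} = \sqrt{\frac{1}{18} \left(- \frac{1}{99}\right) 182 + 21122} = \sqrt{- \frac{91}{891} + 21122} = \sqrt{\frac{18819611}{891}} = \frac{\sqrt{207015721}}{99}$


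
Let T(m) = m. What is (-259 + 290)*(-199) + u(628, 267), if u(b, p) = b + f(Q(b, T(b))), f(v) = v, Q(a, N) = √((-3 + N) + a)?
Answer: -5541 + √1253 ≈ -5505.6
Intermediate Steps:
Q(a, N) = √(-3 + N + a)
u(b, p) = b + √(-3 + 2*b) (u(b, p) = b + √(-3 + b + b) = b + √(-3 + 2*b))
(-259 + 290)*(-199) + u(628, 267) = (-259 + 290)*(-199) + (628 + √(-3 + 2*628)) = 31*(-199) + (628 + √(-3 + 1256)) = -6169 + (628 + √1253) = -5541 + √1253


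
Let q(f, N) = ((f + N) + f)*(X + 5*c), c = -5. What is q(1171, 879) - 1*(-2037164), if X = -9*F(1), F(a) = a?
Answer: 1927650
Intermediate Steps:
X = -9 (X = -9*1 = -9)
q(f, N) = -68*f - 34*N (q(f, N) = ((f + N) + f)*(-9 + 5*(-5)) = ((N + f) + f)*(-9 - 25) = (N + 2*f)*(-34) = -68*f - 34*N)
q(1171, 879) - 1*(-2037164) = (-68*1171 - 34*879) - 1*(-2037164) = (-79628 - 29886) + 2037164 = -109514 + 2037164 = 1927650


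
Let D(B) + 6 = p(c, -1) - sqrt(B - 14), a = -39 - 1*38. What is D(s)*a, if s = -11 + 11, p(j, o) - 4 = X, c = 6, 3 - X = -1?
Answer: -154 + 77*I*sqrt(14) ≈ -154.0 + 288.11*I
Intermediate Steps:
a = -77 (a = -39 - 38 = -77)
X = 4 (X = 3 - 1*(-1) = 3 + 1 = 4)
p(j, o) = 8 (p(j, o) = 4 + 4 = 8)
s = 0
D(B) = 2 - sqrt(-14 + B) (D(B) = -6 + (8 - sqrt(B - 14)) = -6 + (8 - sqrt(-14 + B)) = 2 - sqrt(-14 + B))
D(s)*a = (2 - sqrt(-14 + 0))*(-77) = (2 - sqrt(-14))*(-77) = (2 - I*sqrt(14))*(-77) = -154 + 77*I*sqrt(14)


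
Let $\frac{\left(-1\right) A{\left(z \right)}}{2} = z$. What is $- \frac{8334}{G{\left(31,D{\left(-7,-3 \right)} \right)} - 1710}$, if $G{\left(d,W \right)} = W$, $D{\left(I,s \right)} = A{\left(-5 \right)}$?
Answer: $\frac{4167}{850} \approx 4.9024$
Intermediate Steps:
$A{\left(z \right)} = - 2 z$
$D{\left(I,s \right)} = 10$ ($D{\left(I,s \right)} = \left(-2\right) \left(-5\right) = 10$)
$- \frac{8334}{G{\left(31,D{\left(-7,-3 \right)} \right)} - 1710} = - \frac{8334}{10 - 1710} = - \frac{8334}{-1700} = \left(-8334\right) \left(- \frac{1}{1700}\right) = \frac{4167}{850}$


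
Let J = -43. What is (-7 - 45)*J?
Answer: 2236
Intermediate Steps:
(-7 - 45)*J = (-7 - 45)*(-43) = -52*(-43) = 2236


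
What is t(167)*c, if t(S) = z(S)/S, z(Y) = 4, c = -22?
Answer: -88/167 ≈ -0.52695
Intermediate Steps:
t(S) = 4/S
t(167)*c = (4/167)*(-22) = -88/167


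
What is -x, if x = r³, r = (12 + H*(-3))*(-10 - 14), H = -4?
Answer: 191102976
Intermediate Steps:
r = -576 (r = (12 - 4*(-3))*(-10 - 14) = (12 + 12)*(-24) = 24*(-24) = -576)
x = -191102976 (x = (-576)³ = -191102976)
-x = -1*(-191102976) = 191102976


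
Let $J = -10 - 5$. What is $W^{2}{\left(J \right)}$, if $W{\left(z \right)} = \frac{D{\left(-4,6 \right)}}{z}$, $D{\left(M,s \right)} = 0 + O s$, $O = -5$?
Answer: $4$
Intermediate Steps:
$D{\left(M,s \right)} = - 5 s$ ($D{\left(M,s \right)} = 0 - 5 s = - 5 s$)
$J = -15$
$W{\left(z \right)} = - \frac{30}{z}$ ($W{\left(z \right)} = \frac{\left(-5\right) 6}{z} = - \frac{30}{z}$)
$W^{2}{\left(J \right)} = \left(- \frac{30}{-15}\right)^{2} = \left(\left(-30\right) \left(- \frac{1}{15}\right)\right)^{2} = 2^{2} = 4$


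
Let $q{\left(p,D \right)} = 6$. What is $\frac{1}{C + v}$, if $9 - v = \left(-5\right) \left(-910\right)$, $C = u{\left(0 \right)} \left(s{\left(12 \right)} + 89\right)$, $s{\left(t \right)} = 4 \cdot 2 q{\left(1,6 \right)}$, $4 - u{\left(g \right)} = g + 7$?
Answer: $- \frac{1}{4952} \approx -0.00020194$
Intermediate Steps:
$u{\left(g \right)} = -3 - g$ ($u{\left(g \right)} = 4 - \left(g + 7\right) = 4 - \left(7 + g\right) = -3 - g$)
$s{\left(t \right)} = 48$ ($s{\left(t \right)} = 4 \cdot 2 \cdot 6 = 8 \cdot 6 = 48$)
$C = -411$ ($C = \left(-3 - 0\right) \left(48 + 89\right) = \left(-3 + 0\right) 137 = \left(-3\right) 137 = -411$)
$v = -4541$ ($v = 9 - \left(-5\right) \left(-910\right) = 9 - 4550 = -4541$)
$\frac{1}{C + v} = \frac{1}{-411 - 4541} = \frac{1}{-4952} = - \frac{1}{4952}$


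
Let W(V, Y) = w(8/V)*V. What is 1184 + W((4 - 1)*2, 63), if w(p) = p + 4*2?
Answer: 1240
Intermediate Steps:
w(p) = 8 + p (w(p) = p + 8 = 8 + p)
W(V, Y) = V*(8 + 8/V) (W(V, Y) = (8 + 8/V)*V = V*(8 + 8/V))
1184 + W((4 - 1)*2, 63) = 1184 + (8 + 8*((4 - 1)*2)) = 1184 + (8 + 8*(3*2)) = 1184 + (8 + 8*6) = 1184 + (8 + 48) = 1184 + 56 = 1240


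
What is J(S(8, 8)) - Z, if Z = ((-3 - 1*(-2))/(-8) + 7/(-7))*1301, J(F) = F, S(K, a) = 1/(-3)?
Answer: 27313/24 ≈ 1138.0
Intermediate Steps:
S(K, a) = -1/3
Z = -9107/8 (Z = ((-3 + 2)*(-1/8) + 7*(-1/7))*1301 = (-1*(-1/8) - 1)*1301 = (1/8 - 1)*1301 = -7/8*1301 = -9107/8 ≈ -1138.4)
J(S(8, 8)) - Z = -1/3 - 1*(-9107/8) = -1/3 + 9107/8 = 27313/24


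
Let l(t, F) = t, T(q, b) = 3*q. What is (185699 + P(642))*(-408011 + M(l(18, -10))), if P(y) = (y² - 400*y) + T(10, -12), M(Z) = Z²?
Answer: -139059181891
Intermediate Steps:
P(y) = 30 + y² - 400*y (P(y) = (y² - 400*y) + 3*10 = (y² - 400*y) + 30 = 30 + y² - 400*y)
(185699 + P(642))*(-408011 + M(l(18, -10))) = (185699 + (30 + 642² - 400*642))*(-408011 + 18²) = (185699 + (30 + 412164 - 256800))*(-408011 + 324) = (185699 + 155394)*(-407687) = 341093*(-407687) = -139059181891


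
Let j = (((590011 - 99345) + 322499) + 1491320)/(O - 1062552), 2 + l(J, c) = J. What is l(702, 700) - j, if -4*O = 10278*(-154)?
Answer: 469098785/666849 ≈ 703.46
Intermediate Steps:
l(J, c) = -2 + J
O = 395703 (O = -5139*(-154)/2 = -¼*(-1582812) = 395703)
j = -2304485/666849 (j = (((590011 - 99345) + 322499) + 1491320)/(395703 - 1062552) = ((490666 + 322499) + 1491320)/(-666849) = (813165 + 1491320)*(-1/666849) = 2304485*(-1/666849) = -2304485/666849 ≈ -3.4558)
l(702, 700) - j = (-2 + 702) - 1*(-2304485/666849) = 700 + 2304485/666849 = 469098785/666849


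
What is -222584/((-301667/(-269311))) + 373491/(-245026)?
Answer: -14688029530099721/73916258342 ≈ -1.9871e+5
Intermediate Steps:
-222584/((-301667/(-269311))) + 373491/(-245026) = -222584/((-301667*(-1/269311))) + 373491*(-1/245026) = -222584/301667/269311 - 373491/245026 = -222584*269311/301667 - 373491/245026 = -59944319624/301667 - 373491/245026 = -14688029530099721/73916258342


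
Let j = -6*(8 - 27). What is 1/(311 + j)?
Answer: 1/425 ≈ 0.0023529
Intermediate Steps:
j = 114 (j = -6*(-19) = 114)
1/(311 + j) = 1/(311 + 114) = 1/425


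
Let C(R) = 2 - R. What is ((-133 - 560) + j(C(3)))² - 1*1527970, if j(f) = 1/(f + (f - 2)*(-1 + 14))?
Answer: -1676298159/1600 ≈ -1.0477e+6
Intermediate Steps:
j(f) = 1/(-26 + 14*f) (j(f) = 1/(f + (-2 + f)*13) = 1/(f + (-26 + 13*f)) = 1/(-26 + 14*f))
((-133 - 560) + j(C(3)))² - 1*1527970 = ((-133 - 560) + 1/(2*(-13 + 7*(2 - 1*3))))² - 1*1527970 = (-693 + 1/(2*(-13 + 7*(2 - 3))))² - 1527970 = (-693 + 1/(2*(-13 + 7*(-1))))² - 1527970 = (-693 + 1/(2*(-13 - 7)))² - 1527970 = (-693 + (½)/(-20))² - 1527970 = (-693 + (½)*(-1/20))² - 1527970 = (-693 - 1/40)² - 1527970 = (-27721/40)² - 1527970 = 768453841/1600 - 1527970 = -1676298159/1600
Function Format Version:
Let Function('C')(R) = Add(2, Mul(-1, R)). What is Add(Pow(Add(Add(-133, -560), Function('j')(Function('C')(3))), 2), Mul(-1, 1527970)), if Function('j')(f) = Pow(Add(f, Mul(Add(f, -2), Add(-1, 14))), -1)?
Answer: Rational(-1676298159, 1600) ≈ -1.0477e+6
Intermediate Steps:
Function('j')(f) = Pow(Add(-26, Mul(14, f)), -1) (Function('j')(f) = Pow(Add(f, Mul(Add(-2, f), 13)), -1) = Pow(Add(f, Add(-26, Mul(13, f))), -1) = Pow(Add(-26, Mul(14, f)), -1))
Add(Pow(Add(Add(-133, -560), Function('j')(Function('C')(3))), 2), Mul(-1, 1527970)) = Add(Pow(Add(Add(-133, -560), Mul(Rational(1, 2), Pow(Add(-13, Mul(7, Add(2, Mul(-1, 3)))), -1))), 2), Mul(-1, 1527970)) = Add(Pow(Add(-693, Mul(Rational(1, 2), Pow(Add(-13, Mul(7, Add(2, -3))), -1))), 2), -1527970) = Add(Pow(Add(-693, Mul(Rational(1, 2), Pow(Add(-13, Mul(7, -1)), -1))), 2), -1527970) = Add(Pow(Add(-693, Mul(Rational(1, 2), Pow(Add(-13, -7), -1))), 2), -1527970) = Add(Pow(Add(-693, Mul(Rational(1, 2), Pow(-20, -1))), 2), -1527970) = Add(Pow(Add(-693, Mul(Rational(1, 2), Rational(-1, 20))), 2), -1527970) = Add(Pow(Add(-693, Rational(-1, 40)), 2), -1527970) = Add(Pow(Rational(-27721, 40), 2), -1527970) = Add(Rational(768453841, 1600), -1527970) = Rational(-1676298159, 1600)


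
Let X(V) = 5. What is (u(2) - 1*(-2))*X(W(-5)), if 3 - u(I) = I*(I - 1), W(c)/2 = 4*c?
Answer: 15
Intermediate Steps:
W(c) = 8*c (W(c) = 2*(4*c) = 8*c)
u(I) = 3 - I*(-1 + I) (u(I) = 3 - I*(I - 1) = 3 - I*(-1 + I))
(u(2) - 1*(-2))*X(W(-5)) = ((3 + 2 - 1*2²) - 1*(-2))*5 = ((3 + 2 - 1*4) + 2)*5 = ((3 + 2 - 4) + 2)*5 = (1 + 2)*5 = 3*5 = 15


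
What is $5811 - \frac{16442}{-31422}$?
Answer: $\frac{91304842}{15711} \approx 5811.5$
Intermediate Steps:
$5811 - \frac{16442}{-31422} = 5811 - 16442 \left(- \frac{1}{31422}\right) = 5811 - - \frac{8221}{15711} = 5811 + \frac{8221}{15711} = \frac{91304842}{15711}$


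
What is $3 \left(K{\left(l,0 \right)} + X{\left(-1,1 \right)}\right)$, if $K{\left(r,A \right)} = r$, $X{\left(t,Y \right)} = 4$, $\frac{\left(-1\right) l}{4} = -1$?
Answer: $24$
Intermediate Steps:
$l = 4$ ($l = \left(-4\right) \left(-1\right) = 4$)
$3 \left(K{\left(l,0 \right)} + X{\left(-1,1 \right)}\right) = 3 \left(4 + 4\right) = 3 \cdot 8 = 24$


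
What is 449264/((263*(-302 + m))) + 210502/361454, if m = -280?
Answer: -32541892681/13831579491 ≈ -2.3527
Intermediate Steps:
449264/((263*(-302 + m))) + 210502/361454 = 449264/((263*(-302 - 280))) + 210502/361454 = 449264/((263*(-582))) + 210502*(1/361454) = 449264/(-153066) + 105251/180727 = 449264*(-1/153066) + 105251/180727 = -224632/76533 + 105251/180727 = -32541892681/13831579491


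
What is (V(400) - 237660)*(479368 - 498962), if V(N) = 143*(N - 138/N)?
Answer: 353689990999/100 ≈ 3.5369e+9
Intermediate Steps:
V(N) = -19734/N + 143*N
(V(400) - 237660)*(479368 - 498962) = ((-19734/400 + 143*400) - 237660)*(479368 - 498962) = ((-19734*1/400 + 57200) - 237660)*(-19594) = ((-9867/200 + 57200) - 237660)*(-19594) = (11430133/200 - 237660)*(-19594) = -36101867/200*(-19594) = 353689990999/100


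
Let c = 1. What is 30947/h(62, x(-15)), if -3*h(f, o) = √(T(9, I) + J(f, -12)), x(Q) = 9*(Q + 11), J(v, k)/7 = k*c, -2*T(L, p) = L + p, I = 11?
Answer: 92841*I*√94/94 ≈ 9575.8*I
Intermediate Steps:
T(L, p) = -L/2 - p/2 (T(L, p) = -(L + p)/2 = -L/2 - p/2)
J(v, k) = 7*k (J(v, k) = 7*(k*1) = 7*k)
x(Q) = 99 + 9*Q (x(Q) = 9*(11 + Q) = 99 + 9*Q)
h(f, o) = -I*√94/3 (h(f, o) = -√((-½*9 - ½*11) + 7*(-12))/3 = -√((-9/2 - 11/2) - 84)/3 = -√(-10 - 84)/3 = -I*√94/3)
30947/h(62, x(-15)) = 30947/((-I*√94/3)) = 30947*(3*I*√94/94) = 92841*I*√94/94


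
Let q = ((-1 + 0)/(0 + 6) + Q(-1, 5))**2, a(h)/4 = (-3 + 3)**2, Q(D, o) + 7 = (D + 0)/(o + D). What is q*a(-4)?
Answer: 0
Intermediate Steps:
Q(D, o) = -7 + D/(D + o) (Q(D, o) = -7 + (D + 0)/(o + D) = -7 + D/(D + o))
a(h) = 0 (a(h) = 4*(-3 + 3)**2 = 4*0**2 = 4*0 = 0)
q = 7921/144 (q = ((-1 + 0)/(0 + 6) + (-7*5 - 6*(-1))/(-1 + 5))**2 = (-1/6 + (-35 + 6)/4)**2 = (-1*1/6 + (1/4)*(-29))**2 = (-1/6 - 29/4)**2 = (-89/12)**2 = 7921/144 ≈ 55.007)
q*a(-4) = (7921/144)*0 = 0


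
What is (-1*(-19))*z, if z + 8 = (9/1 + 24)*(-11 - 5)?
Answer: -10184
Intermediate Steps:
z = -536 (z = -8 + (9/1 + 24)*(-11 - 5) = -8 + (9*1 + 24)*(-16) = -8 + (9 + 24)*(-16) = -8 + 33*(-16) = -8 - 528 = -536)
(-1*(-19))*z = -1*(-19)*(-536) = 19*(-536) = -10184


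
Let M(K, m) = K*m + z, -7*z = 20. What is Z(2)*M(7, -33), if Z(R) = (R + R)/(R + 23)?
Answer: -6548/175 ≈ -37.417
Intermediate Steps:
z = -20/7 (z = -⅐*20 = -20/7 ≈ -2.8571)
M(K, m) = -20/7 + K*m (M(K, m) = K*m - 20/7 = -20/7 + K*m)
Z(R) = 2*R/(23 + R) (Z(R) = (2*R)/(23 + R) = 2*R/(23 + R))
Z(2)*M(7, -33) = (2*2/(23 + 2))*(-20/7 + 7*(-33)) = (2*2/25)*(-20/7 - 231) = (2*2*(1/25))*(-1637/7) = (4/25)*(-1637/7) = -6548/175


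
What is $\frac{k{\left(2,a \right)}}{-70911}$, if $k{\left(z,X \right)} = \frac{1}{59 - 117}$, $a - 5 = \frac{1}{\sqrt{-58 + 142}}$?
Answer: $\frac{1}{4112838} \approx 2.4314 \cdot 10^{-7}$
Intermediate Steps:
$a = 5 + \frac{\sqrt{21}}{42}$ ($a = 5 + \frac{1}{\sqrt{-58 + 142}} = 5 + \frac{1}{\sqrt{84}} = 5 + \frac{1}{2 \sqrt{21}} = 5 + \frac{\sqrt{21}}{42} \approx 5.1091$)
$k{\left(z,X \right)} = - \frac{1}{58}$ ($k{\left(z,X \right)} = \frac{1}{-58} = - \frac{1}{58}$)
$\frac{k{\left(2,a \right)}}{-70911} = - \frac{1}{58 \left(-70911\right)} = \left(- \frac{1}{58}\right) \left(- \frac{1}{70911}\right) = \frac{1}{4112838}$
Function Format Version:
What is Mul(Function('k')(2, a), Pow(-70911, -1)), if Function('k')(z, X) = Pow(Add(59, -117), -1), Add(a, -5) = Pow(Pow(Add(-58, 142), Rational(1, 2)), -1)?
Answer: Rational(1, 4112838) ≈ 2.4314e-7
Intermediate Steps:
a = Add(5, Mul(Rational(1, 42), Pow(21, Rational(1, 2)))) (a = Add(5, Pow(Pow(Add(-58, 142), Rational(1, 2)), -1)) = Add(5, Pow(Pow(84, Rational(1, 2)), -1)) = Add(5, Pow(Mul(2, Pow(21, Rational(1, 2))), -1)) = Add(5, Mul(Rational(1, 42), Pow(21, Rational(1, 2)))) ≈ 5.1091)
Function('k')(z, X) = Rational(-1, 58) (Function('k')(z, X) = Pow(-58, -1) = Rational(-1, 58))
Mul(Function('k')(2, a), Pow(-70911, -1)) = Mul(Rational(-1, 58), Pow(-70911, -1)) = Mul(Rational(-1, 58), Rational(-1, 70911)) = Rational(1, 4112838)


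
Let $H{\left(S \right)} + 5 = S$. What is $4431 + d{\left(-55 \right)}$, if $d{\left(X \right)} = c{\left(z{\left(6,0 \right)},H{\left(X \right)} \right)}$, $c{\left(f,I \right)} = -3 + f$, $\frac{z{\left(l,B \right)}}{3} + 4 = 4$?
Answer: $4428$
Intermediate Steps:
$z{\left(l,B \right)} = 0$ ($z{\left(l,B \right)} = -12 + 3 \cdot 4 = -12 + 12 = 0$)
$H{\left(S \right)} = -5 + S$
$d{\left(X \right)} = -3$ ($d{\left(X \right)} = -3 + 0 = -3$)
$4431 + d{\left(-55 \right)} = 4431 - 3 = 4428$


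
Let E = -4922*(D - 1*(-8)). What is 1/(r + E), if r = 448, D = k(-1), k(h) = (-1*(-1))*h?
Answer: -1/34006 ≈ -2.9407e-5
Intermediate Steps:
k(h) = h (k(h) = 1*h = h)
D = -1
E = -34454 (E = -4922*(-1 - 1*(-8)) = -4922*(-1 + 8) = -4922*7 = -34454)
1/(r + E) = 1/(448 - 34454) = 1/(-34006) = -1/34006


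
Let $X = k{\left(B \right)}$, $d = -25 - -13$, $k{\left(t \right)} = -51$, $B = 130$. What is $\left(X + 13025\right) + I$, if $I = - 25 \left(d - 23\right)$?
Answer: $13849$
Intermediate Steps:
$d = -12$ ($d = -25 + 13 = -12$)
$X = -51$
$I = 875$ ($I = - 25 \left(-12 - 23\right) = \left(-25\right) \left(-35\right) = 875$)
$\left(X + 13025\right) + I = \left(-51 + 13025\right) + 875 = 12974 + 875 = 13849$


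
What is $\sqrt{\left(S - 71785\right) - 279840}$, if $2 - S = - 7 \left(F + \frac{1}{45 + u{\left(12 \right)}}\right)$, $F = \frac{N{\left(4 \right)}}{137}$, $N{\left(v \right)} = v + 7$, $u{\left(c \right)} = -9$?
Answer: $\frac{i \sqrt{237585523985}}{822} \approx 592.98 i$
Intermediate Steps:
$N{\left(v \right)} = 7 + v$
$F = \frac{11}{137}$ ($F = \frac{7 + 4}{137} = 11 \cdot \frac{1}{137} = \frac{11}{137} \approx 0.080292$)
$S = \frac{13595}{4932}$ ($S = 2 - - 7 \left(\frac{11}{137} + \frac{1}{45 - 9}\right) = 2 - - 7 \left(\frac{11}{137} + \frac{1}{36}\right) = 2 - \left(-7\right) \frac{533}{4932} = 2 - - \frac{3731}{4932} = 2 + \frac{3731}{4932} = \frac{13595}{4932} \approx 2.7565$)
$\sqrt{\left(S - 71785\right) - 279840} = \sqrt{\left(\frac{13595}{4932} - 71785\right) - 279840} = \sqrt{- \frac{354030025}{4932} - 279840} = \sqrt{- \frac{1734200905}{4932}} = \frac{i \sqrt{237585523985}}{822}$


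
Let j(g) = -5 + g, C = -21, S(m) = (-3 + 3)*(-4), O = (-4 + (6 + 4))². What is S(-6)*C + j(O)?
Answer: 31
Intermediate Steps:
O = 36 (O = (-4 + 10)² = 6² = 36)
S(m) = 0 (S(m) = 0*(-4) = 0)
S(-6)*C + j(O) = 0*(-21) + (-5 + 36) = 0 + 31 = 31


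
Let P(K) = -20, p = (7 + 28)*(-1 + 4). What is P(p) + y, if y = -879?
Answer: -899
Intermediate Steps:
p = 105 (p = 35*3 = 105)
P(p) + y = -20 - 879 = -899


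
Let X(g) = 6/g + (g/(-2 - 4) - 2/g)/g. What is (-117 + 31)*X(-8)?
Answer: 3913/48 ≈ 81.521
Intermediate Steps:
X(g) = 6/g + (-2/g - g/6)/g (X(g) = 6/g + (g/(-6) - 2/g)/g = 6/g + (g*(-⅙) - 2/g)/g = 6/g + (-g/6 - 2/g)/g = 6/g + (-2/g - g/6)/g)
(-117 + 31)*X(-8) = (-117 + 31)*(-⅙ - 2/(-8)² + 6/(-8)) = -86*(-⅙ - 2*1/64 + 6*(-⅛)) = -86*(-⅙ - 1/32 - ¾) = -86*(-91/96) = 3913/48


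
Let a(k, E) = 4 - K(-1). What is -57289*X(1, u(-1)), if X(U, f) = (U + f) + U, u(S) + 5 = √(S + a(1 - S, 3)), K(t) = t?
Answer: 57289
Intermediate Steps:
a(k, E) = 5 (a(k, E) = 4 - 1*(-1) = 4 + 1 = 5)
u(S) = -5 + √(5 + S) (u(S) = -5 + √(S + 5) = -5 + √(5 + S))
X(U, f) = f + 2*U
-57289*X(1, u(-1)) = -57289*((-5 + √(5 - 1)) + 2*1) = -57289*((-5 + √4) + 2) = -57289*((-5 + 2) + 2) = -57289*(-3 + 2) = -57289*(-1) = 57289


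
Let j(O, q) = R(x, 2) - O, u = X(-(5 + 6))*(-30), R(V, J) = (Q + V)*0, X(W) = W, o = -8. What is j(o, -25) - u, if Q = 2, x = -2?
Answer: -322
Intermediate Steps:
R(V, J) = 0 (R(V, J) = (2 + V)*0 = 0)
u = 330 (u = -(5 + 6)*(-30) = -1*11*(-30) = -11*(-30) = 330)
j(O, q) = -O (j(O, q) = 0 - O = -O)
j(o, -25) - u = -1*(-8) - 1*330 = 8 - 330 = -322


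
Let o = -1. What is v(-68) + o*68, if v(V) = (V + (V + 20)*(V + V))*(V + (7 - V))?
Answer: 45152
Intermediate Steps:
v(V) = 7*V + 14*V*(20 + V) (v(V) = (V + (20 + V)*(2*V))*7 = (V + 2*V*(20 + V))*7 = 7*V + 14*V*(20 + V))
v(-68) + o*68 = 7*(-68)*(41 + 2*(-68)) - 1*68 = 7*(-68)*(41 - 136) - 68 = 7*(-68)*(-95) - 68 = 45220 - 68 = 45152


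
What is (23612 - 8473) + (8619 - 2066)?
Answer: 21692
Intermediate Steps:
(23612 - 8473) + (8619 - 2066) = 15139 + 6553 = 21692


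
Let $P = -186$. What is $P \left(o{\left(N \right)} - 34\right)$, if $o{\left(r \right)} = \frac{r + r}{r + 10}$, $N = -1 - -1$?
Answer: $6324$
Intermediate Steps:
$N = 0$ ($N = -1 + 1 = 0$)
$o{\left(r \right)} = \frac{2 r}{10 + r}$
$P \left(o{\left(N \right)} - 34\right) = - 186 \left(2 \cdot 0 \frac{1}{10 + 0} - 34\right) = - 186 \left(2 \cdot 0 \cdot \frac{1}{10} - 34\right) = - 186 \left(0 - 34\right) = \left(-186\right) \left(-34\right) = 6324$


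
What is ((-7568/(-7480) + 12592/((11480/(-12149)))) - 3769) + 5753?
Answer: -55331716/4879 ≈ -11341.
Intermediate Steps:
((-7568/(-7480) + 12592/((11480/(-12149)))) - 3769) + 5753 = ((-7568*(-1/7480) + 12592/((11480*(-1/12149)))) - 3769) + 5753 = ((86/85 + 12592/(-11480/12149)) - 3769) + 5753 = ((86/85 + 12592*(-12149/11480)) - 3769) + 5753 = ((86/85 - 19122526/1435) - 3769) + 5753 = (-65011652/4879 - 3769) + 5753 = -83400603/4879 + 5753 = -55331716/4879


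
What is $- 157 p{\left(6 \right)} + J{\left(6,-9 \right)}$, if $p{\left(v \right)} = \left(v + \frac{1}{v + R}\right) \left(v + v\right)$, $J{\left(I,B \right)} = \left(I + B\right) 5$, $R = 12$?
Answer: $- \frac{34271}{3} \approx -11424.0$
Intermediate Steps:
$J{\left(I,B \right)} = 5 B + 5 I$ ($J{\left(I,B \right)} = \left(B + I\right) 5 = 5 B + 5 I$)
$p{\left(v \right)} = 2 v \left(v + \frac{1}{12 + v}\right)$ ($p{\left(v \right)} = \left(v + \frac{1}{v + 12}\right) \left(v + v\right) = \left(v + \frac{1}{12 + v}\right) 2 v = 2 v \left(v + \frac{1}{12 + v}\right)$)
$- 157 p{\left(6 \right)} + J{\left(6,-9 \right)} = - 157 \cdot 2 \cdot 6 \frac{1}{12 + 6} \left(1 + 6^{2} + 12 \cdot 6\right) + \left(5 \left(-9\right) + 5 \cdot 6\right) = - 157 \cdot 2 \cdot 6 \cdot \frac{1}{18} \left(1 + 36 + 72\right) + \left(-45 + 30\right) = - 157 \cdot 2 \cdot 6 \cdot \frac{1}{18} \cdot 109 - 15 = \left(-157\right) \frac{218}{3} - 15 = - \frac{34226}{3} - 15 = - \frac{34271}{3}$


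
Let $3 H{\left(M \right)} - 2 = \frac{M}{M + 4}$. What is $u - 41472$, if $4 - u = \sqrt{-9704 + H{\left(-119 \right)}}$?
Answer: $-41468 - \frac{i \sqrt{1154898195}}{345} \approx -41468.0 - 98.504 i$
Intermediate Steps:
$H{\left(M \right)} = \frac{2}{3} + \frac{M}{3 \left(4 + M\right)}$ ($H{\left(M \right)} = \frac{2}{3} + \frac{M \frac{1}{M + 4}}{3} = \frac{2}{3} + \frac{M \frac{1}{4 + M}}{3} = \frac{2}{3} + \frac{M}{3 \left(4 + M\right)}$)
$u = 4 - \frac{i \sqrt{1154898195}}{345}$ ($u = 4 - \sqrt{-9704 + \frac{\frac{8}{3} - 119}{4 - 119}} = 4 - \sqrt{-9704 + \frac{1}{-115} \left(- \frac{349}{3}\right)} = 4 - \sqrt{-9704 - - \frac{349}{345}} = 4 - \sqrt{-9704 + \frac{349}{345}} = 4 - \sqrt{- \frac{3347531}{345}} = 4 - \frac{i \sqrt{1154898195}}{345} \approx 4.0 - 98.504 i$)
$u - 41472 = \left(4 - \frac{i \sqrt{1154898195}}{345}\right) - 41472 = -41468 - \frac{i \sqrt{1154898195}}{345}$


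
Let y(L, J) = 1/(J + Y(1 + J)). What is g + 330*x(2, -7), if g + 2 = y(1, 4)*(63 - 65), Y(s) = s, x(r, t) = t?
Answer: -20810/9 ≈ -2312.2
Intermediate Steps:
y(L, J) = 1/(1 + 2*J) (y(L, J) = 1/(J + (1 + J)) = 1/(1 + 2*J))
g = -20/9 (g = -2 + (63 - 65)/(1 + 2*4) = -2 - 2/(1 + 8) = -2 - 2/9 = -20/9 ≈ -2.2222)
g + 330*x(2, -7) = -20/9 + 330*(-7) = -20/9 - 2310 = -20810/9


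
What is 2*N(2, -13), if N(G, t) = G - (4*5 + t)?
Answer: -10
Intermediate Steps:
N(G, t) = -20 + G - t (N(G, t) = G - (20 + t) = G + (-20 - t) = -20 + G - t)
2*N(2, -13) = 2*(-20 + 2 - 1*(-13)) = 2*(-20 + 2 + 13) = 2*(-5) = -10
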